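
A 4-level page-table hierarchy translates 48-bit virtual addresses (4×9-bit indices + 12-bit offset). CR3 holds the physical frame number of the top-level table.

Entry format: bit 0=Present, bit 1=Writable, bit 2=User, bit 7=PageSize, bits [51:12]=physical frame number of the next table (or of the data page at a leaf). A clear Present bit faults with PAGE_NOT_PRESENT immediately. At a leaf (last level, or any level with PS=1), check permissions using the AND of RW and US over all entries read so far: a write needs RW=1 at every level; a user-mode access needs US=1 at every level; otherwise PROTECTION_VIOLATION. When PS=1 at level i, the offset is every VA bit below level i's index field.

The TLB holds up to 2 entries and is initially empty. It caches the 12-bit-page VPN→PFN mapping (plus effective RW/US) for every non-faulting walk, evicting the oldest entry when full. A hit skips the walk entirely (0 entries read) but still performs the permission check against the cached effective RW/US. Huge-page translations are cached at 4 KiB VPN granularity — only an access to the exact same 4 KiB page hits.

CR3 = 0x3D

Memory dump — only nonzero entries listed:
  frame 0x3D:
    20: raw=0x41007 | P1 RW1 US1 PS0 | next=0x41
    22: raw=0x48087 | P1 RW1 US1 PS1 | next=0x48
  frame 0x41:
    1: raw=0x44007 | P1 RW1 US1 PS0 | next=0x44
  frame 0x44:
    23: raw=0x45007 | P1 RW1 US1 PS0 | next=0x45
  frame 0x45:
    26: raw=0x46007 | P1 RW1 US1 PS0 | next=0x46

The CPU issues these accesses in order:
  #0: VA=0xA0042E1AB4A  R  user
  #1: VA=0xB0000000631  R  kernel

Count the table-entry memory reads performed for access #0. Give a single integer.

Trace:
#0 VA=0xA0042E1AB4A (r,user):
  L0: frame=0x3D idx=20 entry=0x41007 [P=1 RW=1 US=1 PS=0]
  L1: frame=0x41 idx=1 entry=0x44007 [P=1 RW=1 US=1 PS=0]
  L2: frame=0x44 idx=23 entry=0x45007 [P=1 RW=1 US=1 PS=0]
  L3: frame=0x45 idx=26 entry=0x46007 [P=1 RW=1 US=1 PS=0]
  ✓ 0x46B4A  — 4 lookups
#1 VA=0xB0000000631 (r,kernel):
  L0: frame=0x3D idx=22 entry=0x48087 [P=1 RW=1 US=1 PS=1]
  ✓ 0x48631 (huge @L0)  — 1 lookups

Entries read for #0: 4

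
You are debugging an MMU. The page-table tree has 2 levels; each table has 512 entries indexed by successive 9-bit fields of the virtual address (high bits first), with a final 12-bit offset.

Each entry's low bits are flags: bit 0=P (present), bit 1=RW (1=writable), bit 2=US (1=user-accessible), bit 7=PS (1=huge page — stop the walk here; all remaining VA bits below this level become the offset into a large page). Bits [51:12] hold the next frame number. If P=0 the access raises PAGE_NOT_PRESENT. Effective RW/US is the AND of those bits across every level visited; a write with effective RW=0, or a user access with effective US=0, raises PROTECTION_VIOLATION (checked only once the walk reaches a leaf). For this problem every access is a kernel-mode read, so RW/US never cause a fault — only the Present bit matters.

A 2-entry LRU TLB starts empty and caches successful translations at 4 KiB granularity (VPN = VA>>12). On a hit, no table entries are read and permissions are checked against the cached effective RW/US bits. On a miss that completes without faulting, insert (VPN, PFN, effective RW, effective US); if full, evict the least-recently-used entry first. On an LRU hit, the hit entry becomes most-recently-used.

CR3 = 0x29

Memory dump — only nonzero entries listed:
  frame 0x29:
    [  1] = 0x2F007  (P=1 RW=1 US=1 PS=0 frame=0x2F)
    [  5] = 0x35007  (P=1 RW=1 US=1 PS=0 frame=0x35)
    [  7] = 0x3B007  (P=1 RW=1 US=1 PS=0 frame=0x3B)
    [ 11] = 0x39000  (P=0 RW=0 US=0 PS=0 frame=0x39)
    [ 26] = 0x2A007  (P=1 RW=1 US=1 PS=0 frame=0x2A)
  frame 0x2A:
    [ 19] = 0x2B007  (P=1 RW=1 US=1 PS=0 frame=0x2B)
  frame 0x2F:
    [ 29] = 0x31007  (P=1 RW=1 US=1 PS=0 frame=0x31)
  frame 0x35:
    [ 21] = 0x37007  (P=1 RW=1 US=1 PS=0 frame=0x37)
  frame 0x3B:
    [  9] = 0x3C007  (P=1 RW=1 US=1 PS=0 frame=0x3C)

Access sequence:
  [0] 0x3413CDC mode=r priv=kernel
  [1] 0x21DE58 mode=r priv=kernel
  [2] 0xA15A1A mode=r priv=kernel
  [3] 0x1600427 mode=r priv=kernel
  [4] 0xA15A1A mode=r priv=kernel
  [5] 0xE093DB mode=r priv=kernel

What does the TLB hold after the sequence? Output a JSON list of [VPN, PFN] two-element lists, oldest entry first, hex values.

Trace:
#0 VA=0x3413CDC (r,kernel):
  L0 @0x29[26] → 0x2A007  P=1,RW=1,US=1,PS=0
  L1 @0x2A[19] → 0x2B007  P=1,RW=1,US=1,PS=0
  ✓ 0x2BCDC  — 2 lookups
#1 VA=0x21DE58 (r,kernel):
  L0 @0x29[1] → 0x2F007  P=1,RW=1,US=1,PS=0
  L1 @0x2F[29] → 0x31007  P=1,RW=1,US=1,PS=0
  ✓ 0x31E58  — 2 lookups
#2 VA=0xA15A1A (r,kernel):
  L0 @0x29[5] → 0x35007  P=1,RW=1,US=1,PS=0
  L1 @0x35[21] → 0x37007  P=1,RW=1,US=1,PS=0
  ✓ 0x37A1A  — 2 lookups
#3 VA=0x1600427 (r,kernel):
  L0 @0x29[11] → 0x39000  P=0,RW=0,US=0,PS=0
  → PAGE_NOT_PRESENT  (1 entries read)
#4 VA=0xA15A1A (r,kernel):
  TLB hit vpn=0xA15 → PA=0x37A1A
#5 VA=0xE093DB (r,kernel):
  L0 @0x29[7] → 0x3B007  P=1,RW=1,US=1,PS=0
  L1 @0x3B[9] → 0x3C007  P=1,RW=1,US=1,PS=0
  ✓ 0x3C3DB  — 2 lookups

TLB: [["0xA15", "0x37"], ["0xE09", "0x3C"]]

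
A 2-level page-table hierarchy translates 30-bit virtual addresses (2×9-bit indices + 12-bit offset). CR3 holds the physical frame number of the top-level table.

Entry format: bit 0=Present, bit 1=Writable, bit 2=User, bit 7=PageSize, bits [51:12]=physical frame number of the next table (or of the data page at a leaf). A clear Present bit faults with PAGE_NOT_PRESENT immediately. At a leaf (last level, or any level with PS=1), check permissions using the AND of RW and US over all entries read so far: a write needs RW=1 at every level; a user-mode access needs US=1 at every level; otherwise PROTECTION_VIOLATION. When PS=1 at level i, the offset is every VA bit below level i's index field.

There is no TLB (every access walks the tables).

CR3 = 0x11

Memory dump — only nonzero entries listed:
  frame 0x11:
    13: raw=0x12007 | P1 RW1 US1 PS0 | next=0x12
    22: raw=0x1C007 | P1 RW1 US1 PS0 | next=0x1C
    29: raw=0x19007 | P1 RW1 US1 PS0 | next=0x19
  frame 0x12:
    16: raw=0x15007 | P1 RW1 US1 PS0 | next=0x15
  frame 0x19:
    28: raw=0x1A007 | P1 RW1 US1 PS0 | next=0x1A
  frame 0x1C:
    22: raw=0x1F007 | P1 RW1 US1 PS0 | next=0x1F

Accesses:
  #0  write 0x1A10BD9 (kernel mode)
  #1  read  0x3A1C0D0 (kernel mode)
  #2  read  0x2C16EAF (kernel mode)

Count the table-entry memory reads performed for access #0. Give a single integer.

Walk each access:
#0 VA=0x1A10BD9 (w,kernel):
  [0] read 0x11 idx=13: raw=0x12007 flags P=1 W=1 U=1 S=0
  [1] read 0x12 idx=16: raw=0x15007 flags P=1 W=1 U=1 S=0
  ⇒ phys 0x15BD9  [2 reads]
#1 VA=0x3A1C0D0 (r,kernel):
  [0] read 0x11 idx=29: raw=0x19007 flags P=1 W=1 U=1 S=0
  [1] read 0x19 idx=28: raw=0x1A007 flags P=1 W=1 U=1 S=0
  ⇒ phys 0x1A0D0  [2 reads]
#2 VA=0x2C16EAF (r,kernel):
  [0] read 0x11 idx=22: raw=0x1C007 flags P=1 W=1 U=1 S=0
  [1] read 0x1C idx=22: raw=0x1F007 flags P=1 W=1 U=1 S=0
  ⇒ phys 0x1FEAF  [2 reads]

Entries read for #0: 2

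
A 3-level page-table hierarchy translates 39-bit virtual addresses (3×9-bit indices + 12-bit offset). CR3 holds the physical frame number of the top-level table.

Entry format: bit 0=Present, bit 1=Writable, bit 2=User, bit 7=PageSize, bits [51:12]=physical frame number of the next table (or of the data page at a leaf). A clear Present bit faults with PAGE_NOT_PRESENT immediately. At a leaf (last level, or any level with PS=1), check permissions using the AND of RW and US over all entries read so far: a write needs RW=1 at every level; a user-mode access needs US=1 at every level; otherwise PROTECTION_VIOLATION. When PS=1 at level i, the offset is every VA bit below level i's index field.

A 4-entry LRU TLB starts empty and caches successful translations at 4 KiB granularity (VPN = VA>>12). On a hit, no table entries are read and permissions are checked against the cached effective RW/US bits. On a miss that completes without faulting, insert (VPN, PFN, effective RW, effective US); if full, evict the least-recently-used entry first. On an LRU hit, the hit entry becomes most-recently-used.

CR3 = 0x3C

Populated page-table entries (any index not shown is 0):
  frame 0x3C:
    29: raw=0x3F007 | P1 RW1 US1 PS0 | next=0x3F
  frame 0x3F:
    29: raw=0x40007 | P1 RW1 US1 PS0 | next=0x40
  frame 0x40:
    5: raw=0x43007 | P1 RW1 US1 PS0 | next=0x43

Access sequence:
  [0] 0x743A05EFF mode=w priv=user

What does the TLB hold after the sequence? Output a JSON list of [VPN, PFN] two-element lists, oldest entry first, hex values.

Per-access translation:
#0 VA=0x743A05EFF (w,user):
  L0 @0x3C[29] → 0x3F007  P=1,RW=1,US=1,PS=0
  L1 @0x3F[29] → 0x40007  P=1,RW=1,US=1,PS=0
  L2 @0x40[5] → 0x43007  P=1,RW=1,US=1,PS=0
  ⇒ phys 0x43EFF  [3 reads]

TLB: [["0x743A05", "0x43"]]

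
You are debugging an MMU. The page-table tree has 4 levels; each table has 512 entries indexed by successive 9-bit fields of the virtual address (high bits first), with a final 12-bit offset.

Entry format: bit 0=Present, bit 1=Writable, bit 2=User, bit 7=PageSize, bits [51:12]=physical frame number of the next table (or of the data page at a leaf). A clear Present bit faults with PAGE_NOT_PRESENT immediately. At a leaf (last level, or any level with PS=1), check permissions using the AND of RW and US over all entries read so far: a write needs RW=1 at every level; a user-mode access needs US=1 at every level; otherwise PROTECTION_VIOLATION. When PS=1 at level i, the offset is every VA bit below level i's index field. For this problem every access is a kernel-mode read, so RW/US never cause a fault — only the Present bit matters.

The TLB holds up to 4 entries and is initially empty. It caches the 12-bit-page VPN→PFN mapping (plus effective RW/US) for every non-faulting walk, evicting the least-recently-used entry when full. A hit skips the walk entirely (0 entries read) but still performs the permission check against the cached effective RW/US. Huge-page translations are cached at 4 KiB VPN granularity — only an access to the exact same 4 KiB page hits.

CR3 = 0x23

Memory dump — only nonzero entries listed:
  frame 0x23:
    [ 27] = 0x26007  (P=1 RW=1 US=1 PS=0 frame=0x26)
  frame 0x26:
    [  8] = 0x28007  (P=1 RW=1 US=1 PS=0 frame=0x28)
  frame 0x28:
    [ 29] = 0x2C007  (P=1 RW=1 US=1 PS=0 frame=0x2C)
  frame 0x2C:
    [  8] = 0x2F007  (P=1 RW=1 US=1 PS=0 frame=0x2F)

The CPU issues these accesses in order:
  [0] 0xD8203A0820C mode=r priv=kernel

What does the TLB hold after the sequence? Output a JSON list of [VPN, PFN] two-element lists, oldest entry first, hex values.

Per-access translation:
#0 VA=0xD8203A0820C (r,kernel):
  L0: frame=0x23 idx=27 entry=0x26007 [P=1 RW=1 US=1 PS=0]
  L1: frame=0x26 idx=8 entry=0x28007 [P=1 RW=1 US=1 PS=0]
  L2: frame=0x28 idx=29 entry=0x2C007 [P=1 RW=1 US=1 PS=0]
  L3: frame=0x2C idx=8 entry=0x2F007 [P=1 RW=1 US=1 PS=0]
  ⇒ phys 0x2F20C  [4 reads]

TLB: [["0xD8203A08", "0x2F"]]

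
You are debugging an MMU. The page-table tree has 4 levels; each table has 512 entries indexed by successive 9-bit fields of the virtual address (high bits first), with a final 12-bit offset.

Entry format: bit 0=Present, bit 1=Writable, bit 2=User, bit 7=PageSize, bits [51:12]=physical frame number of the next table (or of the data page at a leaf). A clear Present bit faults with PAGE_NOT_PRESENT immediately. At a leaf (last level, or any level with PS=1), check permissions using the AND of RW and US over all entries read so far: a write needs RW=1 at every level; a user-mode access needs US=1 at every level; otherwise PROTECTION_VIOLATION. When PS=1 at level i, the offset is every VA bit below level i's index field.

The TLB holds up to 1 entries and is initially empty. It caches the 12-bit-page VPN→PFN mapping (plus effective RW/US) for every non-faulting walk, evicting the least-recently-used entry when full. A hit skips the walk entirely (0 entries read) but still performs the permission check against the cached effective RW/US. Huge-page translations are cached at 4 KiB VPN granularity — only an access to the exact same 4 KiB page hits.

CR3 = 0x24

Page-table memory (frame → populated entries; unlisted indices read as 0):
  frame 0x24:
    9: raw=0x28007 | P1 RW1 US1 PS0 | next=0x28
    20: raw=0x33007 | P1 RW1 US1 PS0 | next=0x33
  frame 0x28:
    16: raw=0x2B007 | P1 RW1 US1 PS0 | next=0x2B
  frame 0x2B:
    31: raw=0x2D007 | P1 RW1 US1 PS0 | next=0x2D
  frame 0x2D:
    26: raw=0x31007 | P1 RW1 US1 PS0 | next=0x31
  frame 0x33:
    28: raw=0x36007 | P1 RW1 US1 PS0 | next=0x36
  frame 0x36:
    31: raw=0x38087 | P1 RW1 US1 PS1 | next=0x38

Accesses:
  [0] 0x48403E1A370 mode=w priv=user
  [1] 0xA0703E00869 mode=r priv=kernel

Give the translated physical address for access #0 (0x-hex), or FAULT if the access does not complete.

Trace:
#0 VA=0x48403E1A370 (w,user):
  L0: frame=0x24 idx=9 entry=0x28007 [P=1 RW=1 US=1 PS=0]
  L1: frame=0x28 idx=16 entry=0x2B007 [P=1 RW=1 US=1 PS=0]
  L2: frame=0x2B idx=31 entry=0x2D007 [P=1 RW=1 US=1 PS=0]
  L3: frame=0x2D idx=26 entry=0x31007 [P=1 RW=1 US=1 PS=0]
  ⇒ phys 0x31370  [4 reads]
#1 VA=0xA0703E00869 (r,kernel):
  L0: frame=0x24 idx=20 entry=0x33007 [P=1 RW=1 US=1 PS=0]
  L1: frame=0x33 idx=28 entry=0x36007 [P=1 RW=1 US=1 PS=0]
  L2: frame=0x36 idx=31 entry=0x38087 [P=1 RW=1 US=1 PS=1]
  ⇒ phys 0x38869 (huge @L2)  [3 reads]

Access #0 PA: 0x31370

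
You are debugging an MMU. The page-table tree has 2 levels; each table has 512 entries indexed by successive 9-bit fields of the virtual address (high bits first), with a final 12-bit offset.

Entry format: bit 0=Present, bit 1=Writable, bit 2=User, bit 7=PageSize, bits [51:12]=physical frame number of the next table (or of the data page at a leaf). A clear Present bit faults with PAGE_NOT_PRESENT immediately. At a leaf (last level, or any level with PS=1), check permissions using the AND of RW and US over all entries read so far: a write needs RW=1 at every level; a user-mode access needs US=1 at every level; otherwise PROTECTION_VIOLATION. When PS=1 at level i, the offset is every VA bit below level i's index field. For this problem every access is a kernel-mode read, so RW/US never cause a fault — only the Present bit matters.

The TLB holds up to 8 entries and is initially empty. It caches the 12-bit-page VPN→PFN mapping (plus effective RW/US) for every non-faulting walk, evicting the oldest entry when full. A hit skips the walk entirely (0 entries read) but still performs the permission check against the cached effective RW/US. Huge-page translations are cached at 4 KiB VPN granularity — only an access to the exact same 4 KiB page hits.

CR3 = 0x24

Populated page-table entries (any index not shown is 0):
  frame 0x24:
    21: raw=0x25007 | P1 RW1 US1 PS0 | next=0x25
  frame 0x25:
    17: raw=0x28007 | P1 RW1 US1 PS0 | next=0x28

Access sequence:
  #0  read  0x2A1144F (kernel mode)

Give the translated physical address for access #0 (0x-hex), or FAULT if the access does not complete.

Per-access translation:
#0 VA=0x2A1144F (r,kernel):
  lvl0: tbl 0x24, slot 21 ⇒ 0x25007 (P1/RW1/US1/PS0)
  lvl1: tbl 0x25, slot 17 ⇒ 0x28007 (P1/RW1/US1/PS0)
  ✓ 0x2844F  — 2 lookups

Access #0 PA: 0x2844F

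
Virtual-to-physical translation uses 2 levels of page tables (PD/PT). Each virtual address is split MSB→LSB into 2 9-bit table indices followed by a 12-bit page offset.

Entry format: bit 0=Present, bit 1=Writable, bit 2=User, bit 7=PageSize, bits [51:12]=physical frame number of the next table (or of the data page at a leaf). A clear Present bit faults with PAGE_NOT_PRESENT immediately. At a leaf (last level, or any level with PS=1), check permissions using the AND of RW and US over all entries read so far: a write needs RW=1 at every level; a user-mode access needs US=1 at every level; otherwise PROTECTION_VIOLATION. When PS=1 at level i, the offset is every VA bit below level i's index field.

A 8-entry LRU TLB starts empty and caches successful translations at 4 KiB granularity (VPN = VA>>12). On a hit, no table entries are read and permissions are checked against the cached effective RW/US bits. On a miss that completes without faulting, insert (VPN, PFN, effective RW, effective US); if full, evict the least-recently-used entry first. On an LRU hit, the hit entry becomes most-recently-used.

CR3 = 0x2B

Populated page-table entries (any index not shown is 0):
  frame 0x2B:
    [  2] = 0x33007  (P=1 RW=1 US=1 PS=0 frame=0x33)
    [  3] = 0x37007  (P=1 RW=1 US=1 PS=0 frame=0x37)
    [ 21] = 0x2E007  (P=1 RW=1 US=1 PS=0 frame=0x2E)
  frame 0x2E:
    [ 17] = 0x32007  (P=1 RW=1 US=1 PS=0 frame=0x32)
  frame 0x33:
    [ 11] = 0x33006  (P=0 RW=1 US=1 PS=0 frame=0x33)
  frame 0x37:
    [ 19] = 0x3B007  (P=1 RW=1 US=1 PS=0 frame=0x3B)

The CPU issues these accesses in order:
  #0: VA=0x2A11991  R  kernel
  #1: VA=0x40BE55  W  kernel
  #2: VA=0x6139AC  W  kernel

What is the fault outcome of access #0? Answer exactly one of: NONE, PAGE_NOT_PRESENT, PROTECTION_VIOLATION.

Trace:
#0 VA=0x2A11991 (r,kernel):
  L0: frame=0x2B idx=21 entry=0x2E007 [P=1 RW=1 US=1 PS=0]
  L1: frame=0x2E idx=17 entry=0x32007 [P=1 RW=1 US=1 PS=0]
  ⇒ phys 0x32991  [2 reads]
#1 VA=0x40BE55 (w,kernel):
  L0: frame=0x2B idx=2 entry=0x33007 [P=1 RW=1 US=1 PS=0]
  L1: frame=0x33 idx=11 entry=0x33006 [P=0 RW=1 US=1 PS=0]
  → PAGE_NOT_PRESENT  (2 entries read)
#2 VA=0x6139AC (w,kernel):
  L0: frame=0x2B idx=3 entry=0x37007 [P=1 RW=1 US=1 PS=0]
  L1: frame=0x37 idx=19 entry=0x3B007 [P=1 RW=1 US=1 PS=0]
  ⇒ phys 0x3B9AC  [2 reads]

Access #0 fault: NONE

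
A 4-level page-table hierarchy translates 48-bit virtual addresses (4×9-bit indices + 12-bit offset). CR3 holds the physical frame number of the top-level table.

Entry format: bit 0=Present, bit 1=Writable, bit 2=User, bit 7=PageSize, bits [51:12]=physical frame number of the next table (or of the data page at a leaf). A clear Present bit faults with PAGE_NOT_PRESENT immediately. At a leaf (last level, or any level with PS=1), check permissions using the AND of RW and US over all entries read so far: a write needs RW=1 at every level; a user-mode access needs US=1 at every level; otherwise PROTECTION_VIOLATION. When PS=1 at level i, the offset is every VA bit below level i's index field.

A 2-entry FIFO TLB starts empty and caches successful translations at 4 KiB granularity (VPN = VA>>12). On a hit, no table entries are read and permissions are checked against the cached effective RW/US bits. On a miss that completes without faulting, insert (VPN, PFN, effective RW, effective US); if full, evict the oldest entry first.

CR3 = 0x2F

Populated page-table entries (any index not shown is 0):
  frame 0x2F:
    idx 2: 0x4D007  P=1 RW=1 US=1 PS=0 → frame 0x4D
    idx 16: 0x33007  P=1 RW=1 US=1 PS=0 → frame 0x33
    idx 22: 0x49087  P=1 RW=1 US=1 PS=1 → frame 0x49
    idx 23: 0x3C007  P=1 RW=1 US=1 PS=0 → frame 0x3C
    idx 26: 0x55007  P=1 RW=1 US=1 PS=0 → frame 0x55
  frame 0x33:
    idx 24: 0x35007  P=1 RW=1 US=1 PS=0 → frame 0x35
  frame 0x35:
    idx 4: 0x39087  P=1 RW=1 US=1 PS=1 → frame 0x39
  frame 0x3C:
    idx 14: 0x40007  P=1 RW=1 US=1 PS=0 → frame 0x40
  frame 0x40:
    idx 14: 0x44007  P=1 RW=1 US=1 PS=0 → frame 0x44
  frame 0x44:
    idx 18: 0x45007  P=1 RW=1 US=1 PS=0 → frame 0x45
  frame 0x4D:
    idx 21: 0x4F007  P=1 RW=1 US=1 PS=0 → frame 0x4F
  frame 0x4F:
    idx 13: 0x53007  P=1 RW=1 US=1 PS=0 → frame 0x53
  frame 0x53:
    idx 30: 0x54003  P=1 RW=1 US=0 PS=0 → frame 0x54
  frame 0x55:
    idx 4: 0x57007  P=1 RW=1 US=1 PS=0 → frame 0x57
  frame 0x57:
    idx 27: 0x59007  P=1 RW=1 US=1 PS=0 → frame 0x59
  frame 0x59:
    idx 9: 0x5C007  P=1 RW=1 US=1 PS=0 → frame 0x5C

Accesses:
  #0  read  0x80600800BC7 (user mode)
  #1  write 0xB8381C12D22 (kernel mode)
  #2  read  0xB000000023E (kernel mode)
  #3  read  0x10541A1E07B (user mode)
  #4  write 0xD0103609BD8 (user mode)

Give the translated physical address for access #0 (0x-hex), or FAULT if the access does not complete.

Walk each access:
#0 VA=0x80600800BC7 (r,user):
  [0] read 0x2F idx=16: raw=0x33007 flags P=1 W=1 U=1 S=0
  [1] read 0x33 idx=24: raw=0x35007 flags P=1 W=1 U=1 S=0
  [2] read 0x35 idx=4: raw=0x39087 flags P=1 W=1 U=1 S=1
  ✓ 0x39BC7 (huge @L2)  — 3 lookups
#1 VA=0xB8381C12D22 (w,kernel):
  [0] read 0x2F idx=23: raw=0x3C007 flags P=1 W=1 U=1 S=0
  [1] read 0x3C idx=14: raw=0x40007 flags P=1 W=1 U=1 S=0
  [2] read 0x40 idx=14: raw=0x44007 flags P=1 W=1 U=1 S=0
  [3] read 0x44 idx=18: raw=0x45007 flags P=1 W=1 U=1 S=0
  ✓ 0x45D22  — 4 lookups
#2 VA=0xB000000023E (r,kernel):
  [0] read 0x2F idx=22: raw=0x49087 flags P=1 W=1 U=1 S=1
  ✓ 0x4923E (huge @L0)  — 1 lookups
#3 VA=0x10541A1E07B (r,user):
  [0] read 0x2F idx=2: raw=0x4D007 flags P=1 W=1 U=1 S=0
  [1] read 0x4D idx=21: raw=0x4F007 flags P=1 W=1 U=1 S=0
  [2] read 0x4F idx=13: raw=0x53007 flags P=1 W=1 U=1 S=0
  [3] read 0x53 idx=30: raw=0x54003 flags P=1 W=1 U=0 S=0
  ✗ PROTECTION_VIOLATION  [4 reads]
#4 VA=0xD0103609BD8 (w,user):
  [0] read 0x2F idx=26: raw=0x55007 flags P=1 W=1 U=1 S=0
  [1] read 0x55 idx=4: raw=0x57007 flags P=1 W=1 U=1 S=0
  [2] read 0x57 idx=27: raw=0x59007 flags P=1 W=1 U=1 S=0
  [3] read 0x59 idx=9: raw=0x5C007 flags P=1 W=1 U=1 S=0
  ✓ 0x5CBD8  — 4 lookups

Access #0 PA: 0x39BC7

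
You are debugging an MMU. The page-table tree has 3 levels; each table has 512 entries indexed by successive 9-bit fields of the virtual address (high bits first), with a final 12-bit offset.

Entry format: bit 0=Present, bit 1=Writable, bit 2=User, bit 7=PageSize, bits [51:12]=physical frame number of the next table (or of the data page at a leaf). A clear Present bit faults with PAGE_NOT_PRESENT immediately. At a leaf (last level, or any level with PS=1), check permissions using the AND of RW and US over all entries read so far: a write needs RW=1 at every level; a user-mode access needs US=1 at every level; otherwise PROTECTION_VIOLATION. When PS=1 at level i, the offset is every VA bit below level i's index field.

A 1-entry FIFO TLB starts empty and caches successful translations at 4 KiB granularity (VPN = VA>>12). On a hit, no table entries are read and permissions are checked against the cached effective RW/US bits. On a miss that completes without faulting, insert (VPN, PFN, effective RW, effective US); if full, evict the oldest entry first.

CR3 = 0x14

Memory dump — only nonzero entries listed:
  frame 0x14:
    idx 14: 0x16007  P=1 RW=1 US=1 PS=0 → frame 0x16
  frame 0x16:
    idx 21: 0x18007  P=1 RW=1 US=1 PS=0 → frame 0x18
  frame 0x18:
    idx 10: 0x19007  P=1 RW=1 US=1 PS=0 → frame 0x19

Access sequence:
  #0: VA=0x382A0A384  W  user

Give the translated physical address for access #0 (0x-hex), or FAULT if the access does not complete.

Trace:
#0 VA=0x382A0A384 (w,user):
  [0] read 0x14 idx=14: raw=0x16007 flags P=1 W=1 U=1 S=0
  [1] read 0x16 idx=21: raw=0x18007 flags P=1 W=1 U=1 S=0
  [2] read 0x18 idx=10: raw=0x19007 flags P=1 W=1 U=1 S=0
  ✓ 0x19384  — 3 lookups

Access #0 PA: 0x19384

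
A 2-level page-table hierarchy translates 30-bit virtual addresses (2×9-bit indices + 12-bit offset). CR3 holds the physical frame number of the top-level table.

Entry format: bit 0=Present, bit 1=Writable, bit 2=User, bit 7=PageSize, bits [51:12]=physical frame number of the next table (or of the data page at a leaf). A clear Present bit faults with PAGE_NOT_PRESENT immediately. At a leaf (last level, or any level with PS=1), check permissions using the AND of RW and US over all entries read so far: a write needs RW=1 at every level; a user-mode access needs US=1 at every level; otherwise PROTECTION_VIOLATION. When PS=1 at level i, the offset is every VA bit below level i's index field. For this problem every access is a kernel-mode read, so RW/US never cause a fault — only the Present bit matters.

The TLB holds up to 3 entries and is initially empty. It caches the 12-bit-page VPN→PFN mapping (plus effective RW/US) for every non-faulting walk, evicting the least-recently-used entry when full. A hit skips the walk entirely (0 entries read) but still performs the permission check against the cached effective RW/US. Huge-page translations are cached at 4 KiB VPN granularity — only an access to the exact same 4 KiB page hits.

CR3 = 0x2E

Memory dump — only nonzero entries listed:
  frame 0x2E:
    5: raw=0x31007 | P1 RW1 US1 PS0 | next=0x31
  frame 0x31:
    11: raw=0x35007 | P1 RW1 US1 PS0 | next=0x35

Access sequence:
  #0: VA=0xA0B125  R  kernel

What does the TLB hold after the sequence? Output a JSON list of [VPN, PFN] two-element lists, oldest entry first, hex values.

Walk each access:
#0 VA=0xA0B125 (r,kernel):
  L0 @0x2E[5] → 0x31007  P=1,RW=1,US=1,PS=0
  L1 @0x31[11] → 0x35007  P=1,RW=1,US=1,PS=0
  ⇒ phys 0x35125  [2 reads]

TLB: [["0xA0B", "0x35"]]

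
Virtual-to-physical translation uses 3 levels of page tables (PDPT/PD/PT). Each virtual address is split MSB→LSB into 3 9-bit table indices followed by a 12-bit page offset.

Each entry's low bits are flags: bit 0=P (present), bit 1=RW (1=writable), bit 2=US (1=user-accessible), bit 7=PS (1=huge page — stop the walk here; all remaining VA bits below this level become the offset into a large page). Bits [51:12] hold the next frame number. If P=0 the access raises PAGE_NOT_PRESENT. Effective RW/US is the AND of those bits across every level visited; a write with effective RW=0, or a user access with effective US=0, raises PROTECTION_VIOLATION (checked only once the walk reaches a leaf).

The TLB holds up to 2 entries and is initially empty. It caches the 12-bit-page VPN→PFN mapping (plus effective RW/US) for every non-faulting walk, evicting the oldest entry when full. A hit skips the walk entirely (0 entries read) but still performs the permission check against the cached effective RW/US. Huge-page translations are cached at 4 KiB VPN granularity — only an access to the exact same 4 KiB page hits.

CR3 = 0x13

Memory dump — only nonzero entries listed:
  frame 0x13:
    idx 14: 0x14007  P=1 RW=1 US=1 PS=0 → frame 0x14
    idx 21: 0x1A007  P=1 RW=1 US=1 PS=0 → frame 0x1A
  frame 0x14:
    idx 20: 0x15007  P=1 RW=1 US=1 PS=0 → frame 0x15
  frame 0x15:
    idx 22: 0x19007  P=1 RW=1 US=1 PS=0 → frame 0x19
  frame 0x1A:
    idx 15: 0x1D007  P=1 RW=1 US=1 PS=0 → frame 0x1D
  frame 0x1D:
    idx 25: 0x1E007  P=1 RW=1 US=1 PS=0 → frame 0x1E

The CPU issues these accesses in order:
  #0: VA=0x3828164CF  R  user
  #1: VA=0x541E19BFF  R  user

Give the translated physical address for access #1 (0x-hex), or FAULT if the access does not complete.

Trace:
#0 VA=0x3828164CF (r,user):
  [0] read 0x13 idx=14: raw=0x14007 flags P=1 W=1 U=1 S=0
  [1] read 0x14 idx=20: raw=0x15007 flags P=1 W=1 U=1 S=0
  [2] read 0x15 idx=22: raw=0x19007 flags P=1 W=1 U=1 S=0
  ✓ 0x194CF  — 3 lookups
#1 VA=0x541E19BFF (r,user):
  [0] read 0x13 idx=21: raw=0x1A007 flags P=1 W=1 U=1 S=0
  [1] read 0x1A idx=15: raw=0x1D007 flags P=1 W=1 U=1 S=0
  [2] read 0x1D idx=25: raw=0x1E007 flags P=1 W=1 U=1 S=0
  ✓ 0x1EBFF  — 3 lookups

Access #1 PA: 0x1EBFF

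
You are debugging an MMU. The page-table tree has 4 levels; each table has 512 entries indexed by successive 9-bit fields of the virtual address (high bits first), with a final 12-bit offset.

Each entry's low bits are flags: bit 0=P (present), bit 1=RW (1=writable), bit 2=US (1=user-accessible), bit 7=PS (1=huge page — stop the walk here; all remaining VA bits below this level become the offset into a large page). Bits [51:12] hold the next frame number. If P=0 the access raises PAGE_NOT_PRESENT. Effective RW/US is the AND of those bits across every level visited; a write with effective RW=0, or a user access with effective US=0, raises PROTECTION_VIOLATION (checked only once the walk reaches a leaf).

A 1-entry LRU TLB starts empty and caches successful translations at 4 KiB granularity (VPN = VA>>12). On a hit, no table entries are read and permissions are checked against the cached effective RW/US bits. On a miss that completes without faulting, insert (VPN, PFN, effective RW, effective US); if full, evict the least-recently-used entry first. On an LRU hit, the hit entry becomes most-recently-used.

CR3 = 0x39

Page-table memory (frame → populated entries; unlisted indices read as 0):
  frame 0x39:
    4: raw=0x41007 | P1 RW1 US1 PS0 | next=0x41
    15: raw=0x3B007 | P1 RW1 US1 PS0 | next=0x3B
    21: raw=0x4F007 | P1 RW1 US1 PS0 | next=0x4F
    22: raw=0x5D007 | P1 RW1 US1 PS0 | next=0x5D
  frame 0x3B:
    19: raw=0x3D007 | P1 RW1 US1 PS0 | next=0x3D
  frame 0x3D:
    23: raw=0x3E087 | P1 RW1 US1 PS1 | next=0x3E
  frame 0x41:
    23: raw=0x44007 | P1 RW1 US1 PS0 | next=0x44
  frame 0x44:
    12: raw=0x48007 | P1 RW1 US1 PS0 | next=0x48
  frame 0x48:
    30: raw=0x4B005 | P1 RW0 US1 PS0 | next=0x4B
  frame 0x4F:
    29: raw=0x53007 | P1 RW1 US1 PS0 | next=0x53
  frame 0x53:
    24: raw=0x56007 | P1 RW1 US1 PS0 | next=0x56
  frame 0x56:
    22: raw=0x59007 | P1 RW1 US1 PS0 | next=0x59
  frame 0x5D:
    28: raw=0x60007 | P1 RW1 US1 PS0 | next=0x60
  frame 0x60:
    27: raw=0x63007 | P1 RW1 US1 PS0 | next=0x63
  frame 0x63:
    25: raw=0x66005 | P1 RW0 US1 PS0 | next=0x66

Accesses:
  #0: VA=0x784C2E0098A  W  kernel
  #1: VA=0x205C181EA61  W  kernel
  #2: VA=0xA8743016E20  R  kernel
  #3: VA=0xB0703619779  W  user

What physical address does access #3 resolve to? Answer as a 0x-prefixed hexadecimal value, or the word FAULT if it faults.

Trace:
#0 VA=0x784C2E0098A (w,kernel):
  L0: frame=0x39 idx=15 entry=0x3B007 [P=1 RW=1 US=1 PS=0]
  L1: frame=0x3B idx=19 entry=0x3D007 [P=1 RW=1 US=1 PS=0]
  L2: frame=0x3D idx=23 entry=0x3E087 [P=1 RW=1 US=1 PS=1]
  ✓ 0x3E98A (huge @L2)  — 3 lookups
#1 VA=0x205C181EA61 (w,kernel):
  L0: frame=0x39 idx=4 entry=0x41007 [P=1 RW=1 US=1 PS=0]
  L1: frame=0x41 idx=23 entry=0x44007 [P=1 RW=1 US=1 PS=0]
  L2: frame=0x44 idx=12 entry=0x48007 [P=1 RW=1 US=1 PS=0]
  L3: frame=0x48 idx=30 entry=0x4B005 [P=1 RW=0 US=1 PS=0]
  ✗ PROTECTION_VIOLATION  [4 reads]
#2 VA=0xA8743016E20 (r,kernel):
  L0: frame=0x39 idx=21 entry=0x4F007 [P=1 RW=1 US=1 PS=0]
  L1: frame=0x4F idx=29 entry=0x53007 [P=1 RW=1 US=1 PS=0]
  L2: frame=0x53 idx=24 entry=0x56007 [P=1 RW=1 US=1 PS=0]
  L3: frame=0x56 idx=22 entry=0x59007 [P=1 RW=1 US=1 PS=0]
  ✓ 0x59E20  — 4 lookups
#3 VA=0xB0703619779 (w,user):
  L0: frame=0x39 idx=22 entry=0x5D007 [P=1 RW=1 US=1 PS=0]
  L1: frame=0x5D idx=28 entry=0x60007 [P=1 RW=1 US=1 PS=0]
  L2: frame=0x60 idx=27 entry=0x63007 [P=1 RW=1 US=1 PS=0]
  L3: frame=0x63 idx=25 entry=0x66005 [P=1 RW=0 US=1 PS=0]
  ✗ PROTECTION_VIOLATION  [4 reads]

Access #3 PA: FAULT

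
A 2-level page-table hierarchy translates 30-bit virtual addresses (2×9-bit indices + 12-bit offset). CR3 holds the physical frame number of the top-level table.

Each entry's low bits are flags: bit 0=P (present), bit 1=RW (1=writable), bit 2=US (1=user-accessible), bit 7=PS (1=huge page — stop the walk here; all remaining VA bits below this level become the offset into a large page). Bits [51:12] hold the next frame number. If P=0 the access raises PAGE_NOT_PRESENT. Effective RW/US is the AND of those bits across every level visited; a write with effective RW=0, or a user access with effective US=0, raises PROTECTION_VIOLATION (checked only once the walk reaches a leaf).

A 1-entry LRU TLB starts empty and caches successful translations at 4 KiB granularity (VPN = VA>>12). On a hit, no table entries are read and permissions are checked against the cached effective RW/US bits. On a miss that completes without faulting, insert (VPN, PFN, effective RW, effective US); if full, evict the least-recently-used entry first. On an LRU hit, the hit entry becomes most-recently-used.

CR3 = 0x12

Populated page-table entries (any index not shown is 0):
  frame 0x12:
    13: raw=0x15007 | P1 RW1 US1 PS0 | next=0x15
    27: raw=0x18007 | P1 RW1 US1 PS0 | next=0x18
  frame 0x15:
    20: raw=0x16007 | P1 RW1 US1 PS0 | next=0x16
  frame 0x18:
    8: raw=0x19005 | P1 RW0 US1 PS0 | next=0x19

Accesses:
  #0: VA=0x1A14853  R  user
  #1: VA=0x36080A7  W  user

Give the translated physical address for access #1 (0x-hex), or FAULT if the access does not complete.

Trace:
#0 VA=0x1A14853 (r,user):
  [0] read 0x12 idx=13: raw=0x15007 flags P=1 W=1 U=1 S=0
  [1] read 0x15 idx=20: raw=0x16007 flags P=1 W=1 U=1 S=0
  → PA=0x16853  (2 entries read)
#1 VA=0x36080A7 (w,user):
  [0] read 0x12 idx=27: raw=0x18007 flags P=1 W=1 U=1 S=0
  [1] read 0x18 idx=8: raw=0x19005 flags P=1 W=0 U=1 S=0
  ⇒ fault: PROTECTION_VIOLATION  — 2 lookups

Access #1 PA: FAULT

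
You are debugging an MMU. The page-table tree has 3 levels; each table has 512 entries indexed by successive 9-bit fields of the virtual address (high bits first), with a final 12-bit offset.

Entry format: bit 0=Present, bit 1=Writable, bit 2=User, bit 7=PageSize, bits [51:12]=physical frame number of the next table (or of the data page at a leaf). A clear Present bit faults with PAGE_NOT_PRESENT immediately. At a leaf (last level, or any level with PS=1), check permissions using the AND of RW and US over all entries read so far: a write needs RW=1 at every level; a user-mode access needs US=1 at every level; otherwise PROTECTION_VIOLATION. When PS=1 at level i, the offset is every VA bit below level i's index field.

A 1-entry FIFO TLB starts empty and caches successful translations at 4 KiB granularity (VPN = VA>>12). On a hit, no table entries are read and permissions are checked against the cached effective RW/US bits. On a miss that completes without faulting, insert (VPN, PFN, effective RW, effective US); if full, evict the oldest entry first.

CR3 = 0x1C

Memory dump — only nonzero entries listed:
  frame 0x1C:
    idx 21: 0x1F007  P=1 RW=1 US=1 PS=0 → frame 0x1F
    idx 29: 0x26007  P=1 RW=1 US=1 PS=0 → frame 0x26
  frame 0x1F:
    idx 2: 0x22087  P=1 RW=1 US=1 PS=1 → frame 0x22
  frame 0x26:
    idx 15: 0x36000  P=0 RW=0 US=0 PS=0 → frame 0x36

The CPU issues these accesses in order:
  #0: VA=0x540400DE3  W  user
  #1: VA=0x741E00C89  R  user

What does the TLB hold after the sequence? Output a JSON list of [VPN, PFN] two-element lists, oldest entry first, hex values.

Trace:
#0 VA=0x540400DE3 (w,user):
  L0: frame=0x1C idx=21 entry=0x1F007 [P=1 RW=1 US=1 PS=0]
  L1: frame=0x1F idx=2 entry=0x22087 [P=1 RW=1 US=1 PS=1]
  ✓ 0x22DE3 (huge @L1)  — 2 lookups
#1 VA=0x741E00C89 (r,user):
  L0: frame=0x1C idx=29 entry=0x26007 [P=1 RW=1 US=1 PS=0]
  L1: frame=0x26 idx=15 entry=0x36000 [P=0 RW=0 US=0 PS=0]
  ⇒ fault: PAGE_NOT_PRESENT  — 2 lookups

TLB: [["0x540400", "0x22"]]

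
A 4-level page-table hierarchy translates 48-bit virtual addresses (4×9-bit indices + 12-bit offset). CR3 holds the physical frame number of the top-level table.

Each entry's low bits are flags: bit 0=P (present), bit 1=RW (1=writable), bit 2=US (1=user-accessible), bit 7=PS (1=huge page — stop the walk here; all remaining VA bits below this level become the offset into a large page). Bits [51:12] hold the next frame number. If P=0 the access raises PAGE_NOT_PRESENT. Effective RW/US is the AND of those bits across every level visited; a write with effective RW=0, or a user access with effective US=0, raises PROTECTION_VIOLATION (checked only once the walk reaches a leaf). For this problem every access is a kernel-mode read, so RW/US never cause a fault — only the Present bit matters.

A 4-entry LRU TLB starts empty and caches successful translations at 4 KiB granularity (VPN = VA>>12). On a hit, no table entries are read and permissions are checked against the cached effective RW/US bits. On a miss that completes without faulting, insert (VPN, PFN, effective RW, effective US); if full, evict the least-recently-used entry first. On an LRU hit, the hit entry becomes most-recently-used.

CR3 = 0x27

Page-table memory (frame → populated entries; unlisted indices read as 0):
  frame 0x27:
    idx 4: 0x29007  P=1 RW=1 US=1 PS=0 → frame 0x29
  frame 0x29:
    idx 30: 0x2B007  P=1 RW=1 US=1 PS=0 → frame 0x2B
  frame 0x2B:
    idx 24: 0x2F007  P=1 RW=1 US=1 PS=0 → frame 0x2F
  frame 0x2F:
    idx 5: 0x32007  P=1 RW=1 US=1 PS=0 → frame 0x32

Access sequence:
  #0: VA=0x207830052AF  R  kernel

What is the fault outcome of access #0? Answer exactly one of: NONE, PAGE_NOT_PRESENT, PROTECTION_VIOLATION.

Per-access translation:
#0 VA=0x207830052AF (r,kernel):
  [0] read 0x27 idx=4: raw=0x29007 flags P=1 W=1 U=1 S=0
  [1] read 0x29 idx=30: raw=0x2B007 flags P=1 W=1 U=1 S=0
  [2] read 0x2B idx=24: raw=0x2F007 flags P=1 W=1 U=1 S=0
  [3] read 0x2F idx=5: raw=0x32007 flags P=1 W=1 U=1 S=0
  ✓ 0x322AF  — 4 lookups

Access #0 fault: NONE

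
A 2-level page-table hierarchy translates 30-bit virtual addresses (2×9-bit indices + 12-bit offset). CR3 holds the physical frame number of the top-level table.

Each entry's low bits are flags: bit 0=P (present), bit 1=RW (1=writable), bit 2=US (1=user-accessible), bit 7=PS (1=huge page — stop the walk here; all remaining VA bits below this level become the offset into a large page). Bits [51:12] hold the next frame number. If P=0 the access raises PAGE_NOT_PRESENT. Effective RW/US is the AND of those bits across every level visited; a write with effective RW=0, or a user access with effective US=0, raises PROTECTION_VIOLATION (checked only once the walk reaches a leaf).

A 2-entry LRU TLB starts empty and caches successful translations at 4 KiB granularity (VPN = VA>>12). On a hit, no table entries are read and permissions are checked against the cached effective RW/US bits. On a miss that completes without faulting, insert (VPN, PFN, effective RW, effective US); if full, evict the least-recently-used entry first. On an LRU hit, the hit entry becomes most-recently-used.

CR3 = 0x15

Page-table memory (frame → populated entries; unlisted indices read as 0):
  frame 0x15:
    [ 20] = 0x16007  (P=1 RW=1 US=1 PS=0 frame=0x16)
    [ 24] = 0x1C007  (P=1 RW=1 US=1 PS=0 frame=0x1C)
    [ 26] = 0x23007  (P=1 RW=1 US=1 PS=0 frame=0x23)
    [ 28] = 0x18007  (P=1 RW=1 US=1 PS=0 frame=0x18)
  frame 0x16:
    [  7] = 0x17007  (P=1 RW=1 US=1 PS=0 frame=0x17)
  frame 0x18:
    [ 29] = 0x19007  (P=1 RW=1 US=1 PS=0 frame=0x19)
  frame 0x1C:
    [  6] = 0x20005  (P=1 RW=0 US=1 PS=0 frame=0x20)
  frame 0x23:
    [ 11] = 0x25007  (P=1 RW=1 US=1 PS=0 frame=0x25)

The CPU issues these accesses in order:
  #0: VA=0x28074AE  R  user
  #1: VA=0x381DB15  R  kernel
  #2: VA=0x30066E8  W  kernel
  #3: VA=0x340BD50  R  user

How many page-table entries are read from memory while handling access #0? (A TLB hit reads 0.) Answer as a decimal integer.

Trace:
#0 VA=0x28074AE (r,user):
  L0 @0x15[20] → 0x16007  P=1,RW=1,US=1,PS=0
  L1 @0x16[7] → 0x17007  P=1,RW=1,US=1,PS=0
  → PA=0x174AE  (2 entries read)
#1 VA=0x381DB15 (r,kernel):
  L0 @0x15[28] → 0x18007  P=1,RW=1,US=1,PS=0
  L1 @0x18[29] → 0x19007  P=1,RW=1,US=1,PS=0
  → PA=0x19B15  (2 entries read)
#2 VA=0x30066E8 (w,kernel):
  L0 @0x15[24] → 0x1C007  P=1,RW=1,US=1,PS=0
  L1 @0x1C[6] → 0x20005  P=1,RW=0,US=1,PS=0
  → PROTECTION_VIOLATION  (2 entries read)
#3 VA=0x340BD50 (r,user):
  L0 @0x15[26] → 0x23007  P=1,RW=1,US=1,PS=0
  L1 @0x23[11] → 0x25007  P=1,RW=1,US=1,PS=0
  → PA=0x25D50  (2 entries read)

Entries read for #0: 2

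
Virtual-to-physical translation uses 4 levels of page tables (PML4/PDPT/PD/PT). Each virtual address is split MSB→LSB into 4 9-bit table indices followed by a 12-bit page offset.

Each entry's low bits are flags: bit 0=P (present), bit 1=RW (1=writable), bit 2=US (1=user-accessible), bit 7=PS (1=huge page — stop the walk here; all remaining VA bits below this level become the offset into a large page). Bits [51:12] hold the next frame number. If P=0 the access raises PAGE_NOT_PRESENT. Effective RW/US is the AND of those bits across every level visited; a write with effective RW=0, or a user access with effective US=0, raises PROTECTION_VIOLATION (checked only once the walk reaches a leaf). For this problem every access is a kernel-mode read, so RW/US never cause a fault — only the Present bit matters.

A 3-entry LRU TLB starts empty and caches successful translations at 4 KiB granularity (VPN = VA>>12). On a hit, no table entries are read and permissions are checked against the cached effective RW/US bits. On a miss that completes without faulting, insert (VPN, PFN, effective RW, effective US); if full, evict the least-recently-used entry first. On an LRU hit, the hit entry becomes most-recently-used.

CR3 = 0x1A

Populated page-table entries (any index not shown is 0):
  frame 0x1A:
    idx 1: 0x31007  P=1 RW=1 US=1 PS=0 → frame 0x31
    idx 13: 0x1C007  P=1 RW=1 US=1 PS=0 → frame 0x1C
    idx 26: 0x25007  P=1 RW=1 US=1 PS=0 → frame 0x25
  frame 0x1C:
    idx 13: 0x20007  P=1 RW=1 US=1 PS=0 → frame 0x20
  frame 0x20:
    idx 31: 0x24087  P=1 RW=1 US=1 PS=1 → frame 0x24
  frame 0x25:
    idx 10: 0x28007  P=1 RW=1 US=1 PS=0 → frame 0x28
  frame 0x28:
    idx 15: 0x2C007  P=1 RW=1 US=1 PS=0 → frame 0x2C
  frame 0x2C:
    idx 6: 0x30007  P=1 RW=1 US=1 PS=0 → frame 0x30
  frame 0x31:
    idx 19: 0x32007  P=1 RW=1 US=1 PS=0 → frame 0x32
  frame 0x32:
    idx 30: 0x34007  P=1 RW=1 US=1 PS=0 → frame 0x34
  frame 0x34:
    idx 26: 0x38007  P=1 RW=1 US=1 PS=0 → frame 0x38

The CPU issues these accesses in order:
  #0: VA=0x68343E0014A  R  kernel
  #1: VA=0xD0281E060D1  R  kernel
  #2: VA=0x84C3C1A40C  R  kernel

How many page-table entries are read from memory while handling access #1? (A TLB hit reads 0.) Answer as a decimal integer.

Per-access translation:
#0 VA=0x68343E0014A (r,kernel):
  L0 @0x1A[13] → 0x1C007  P=1,RW=1,US=1,PS=0
  L1 @0x1C[13] → 0x20007  P=1,RW=1,US=1,PS=0
  L2 @0x20[31] → 0x24087  P=1,RW=1,US=1,PS=1
  ⇒ phys 0x2414A (huge @L2)  [3 reads]
#1 VA=0xD0281E060D1 (r,kernel):
  L0 @0x1A[26] → 0x25007  P=1,RW=1,US=1,PS=0
  L1 @0x25[10] → 0x28007  P=1,RW=1,US=1,PS=0
  L2 @0x28[15] → 0x2C007  P=1,RW=1,US=1,PS=0
  L3 @0x2C[6] → 0x30007  P=1,RW=1,US=1,PS=0
  ⇒ phys 0x300D1  [4 reads]
#2 VA=0x84C3C1A40C (r,kernel):
  L0 @0x1A[1] → 0x31007  P=1,RW=1,US=1,PS=0
  L1 @0x31[19] → 0x32007  P=1,RW=1,US=1,PS=0
  L2 @0x32[30] → 0x34007  P=1,RW=1,US=1,PS=0
  L3 @0x34[26] → 0x38007  P=1,RW=1,US=1,PS=0
  ⇒ phys 0x3840C  [4 reads]

Entries read for #1: 4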